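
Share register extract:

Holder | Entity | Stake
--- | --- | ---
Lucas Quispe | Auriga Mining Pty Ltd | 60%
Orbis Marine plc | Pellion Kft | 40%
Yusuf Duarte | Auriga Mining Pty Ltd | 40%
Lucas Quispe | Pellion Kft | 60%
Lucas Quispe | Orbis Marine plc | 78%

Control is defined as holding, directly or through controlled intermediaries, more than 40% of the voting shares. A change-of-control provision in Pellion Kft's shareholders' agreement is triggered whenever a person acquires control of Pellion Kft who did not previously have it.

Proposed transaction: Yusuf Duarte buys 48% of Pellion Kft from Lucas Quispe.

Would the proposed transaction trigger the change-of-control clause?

Yes

The purchase adds only to Yusuf's holdings (Lucas's stake shrinks), so Yusuf is the only person who could newly come to control Pellion.
Yusuf's largest direct stake is 40% in Auriga, which does not meet the threshold, so Yusuf controls no company.
Neither Yusuf nor any entity Yusuf controls holds any voting interest in Pellion.
So before the transaction, Yusuf does not control Pellion.
After the purchase, Yusuf holds 48% of Pellion directly, and Lucas's stake falls to 12%.
Yusuf holds 48% of Pellion, so Yusuf controls Pellion.
Yusuf did not control Pellion before and does after, so the clause is triggered.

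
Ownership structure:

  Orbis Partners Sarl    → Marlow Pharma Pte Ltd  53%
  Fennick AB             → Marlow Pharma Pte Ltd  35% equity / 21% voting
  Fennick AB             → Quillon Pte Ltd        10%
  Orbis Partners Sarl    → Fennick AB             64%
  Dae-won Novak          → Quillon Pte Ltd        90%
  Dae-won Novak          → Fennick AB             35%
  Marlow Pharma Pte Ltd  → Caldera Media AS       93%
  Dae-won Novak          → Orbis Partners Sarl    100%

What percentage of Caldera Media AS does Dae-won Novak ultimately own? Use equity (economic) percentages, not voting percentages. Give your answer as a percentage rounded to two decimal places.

Dae-won reaches Caldera along 3 paths.
Via Orbis → Fennick → Marlow: 100% × 64% × 35% × 93% = 20.832%.
Via Fennick → Marlow: 35% × 35% × 93% = 11.3925%.
Via Orbis → Marlow: 100% × 53% × 93% = 49.29%.
Total: 20.832% + 11.3925% + 49.29% = 81.5145%.
Rounded: 81.51%.

81.51%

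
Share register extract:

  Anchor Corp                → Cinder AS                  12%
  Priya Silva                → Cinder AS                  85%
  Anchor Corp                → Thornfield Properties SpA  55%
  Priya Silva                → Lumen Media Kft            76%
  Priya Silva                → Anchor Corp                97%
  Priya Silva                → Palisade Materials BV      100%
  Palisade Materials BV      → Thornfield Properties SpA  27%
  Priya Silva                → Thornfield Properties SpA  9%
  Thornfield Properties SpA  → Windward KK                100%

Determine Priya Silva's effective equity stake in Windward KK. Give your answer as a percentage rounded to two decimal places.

89.35%

Priya reaches Windward along 3 paths.
Via Palisade → Thornfield: 100% × 27% × 100% = 27%.
Via Anchor → Thornfield: 97% × 55% × 100% = 53.35%.
Via Thornfield: 9% × 100% = 9%.
Total: 27% + 53.35% + 9% = 89.35%.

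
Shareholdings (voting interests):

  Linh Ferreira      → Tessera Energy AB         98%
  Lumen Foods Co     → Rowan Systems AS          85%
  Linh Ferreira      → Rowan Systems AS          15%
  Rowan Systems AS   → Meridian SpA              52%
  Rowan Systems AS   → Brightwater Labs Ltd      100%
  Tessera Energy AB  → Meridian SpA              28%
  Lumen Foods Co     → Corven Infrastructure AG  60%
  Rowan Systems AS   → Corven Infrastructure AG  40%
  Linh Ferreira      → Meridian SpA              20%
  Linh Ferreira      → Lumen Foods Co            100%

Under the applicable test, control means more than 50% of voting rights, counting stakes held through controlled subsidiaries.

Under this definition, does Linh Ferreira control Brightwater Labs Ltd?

Linh holds 100% of Lumen, so Linh controls Lumen.
Lumen and Linh together hold 85% + 15% = 100% of Rowan, so Linh controls Rowan.
Rowan holds 100% of Brightwater, so Linh controls Brightwater.

Yes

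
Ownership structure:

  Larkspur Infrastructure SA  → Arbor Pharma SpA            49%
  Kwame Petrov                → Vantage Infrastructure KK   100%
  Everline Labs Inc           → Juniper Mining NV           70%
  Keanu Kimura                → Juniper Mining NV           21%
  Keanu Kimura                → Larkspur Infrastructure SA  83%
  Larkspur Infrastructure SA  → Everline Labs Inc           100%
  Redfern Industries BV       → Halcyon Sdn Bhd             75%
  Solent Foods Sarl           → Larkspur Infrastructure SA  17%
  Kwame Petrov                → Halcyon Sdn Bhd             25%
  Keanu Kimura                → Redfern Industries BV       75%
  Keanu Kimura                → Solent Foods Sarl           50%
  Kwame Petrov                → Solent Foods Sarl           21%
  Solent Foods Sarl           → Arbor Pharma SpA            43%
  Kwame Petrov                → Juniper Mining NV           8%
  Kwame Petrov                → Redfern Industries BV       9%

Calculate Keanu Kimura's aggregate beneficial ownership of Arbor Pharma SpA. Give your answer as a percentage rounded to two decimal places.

Keanu reaches Arbor along 3 paths.
Via Solent: 50% × 43% = 21.5%.
Via Solent → Larkspur: 50% × 17% × 49% = 4.165%.
Via Larkspur: 83% × 49% = 40.67%.
Total: 21.5% + 4.165% + 40.67% = 66.335%.
Rounded: 66.34%.

66.34%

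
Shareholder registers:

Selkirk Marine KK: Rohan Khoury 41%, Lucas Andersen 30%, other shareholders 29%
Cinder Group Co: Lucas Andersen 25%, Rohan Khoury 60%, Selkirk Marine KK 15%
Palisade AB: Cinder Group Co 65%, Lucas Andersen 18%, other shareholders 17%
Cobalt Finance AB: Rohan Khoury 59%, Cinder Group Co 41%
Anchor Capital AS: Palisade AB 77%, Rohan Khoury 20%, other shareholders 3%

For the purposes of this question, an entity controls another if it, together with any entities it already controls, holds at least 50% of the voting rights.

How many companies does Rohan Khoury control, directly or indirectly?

Rohan holds 60% of Cinder, so Rohan controls Cinder.
Cinder holds 65% of Palisade, so Rohan controls Palisade.
Rohan and Cinder together hold 59% + 41% = 100% of Cobalt, so Rohan controls Cobalt.
Palisade and Rohan together hold 77% + 20% = 97% of Anchor, so Rohan controls Anchor.
No other company's threshold is met.
Rohan controls 4 companies.

4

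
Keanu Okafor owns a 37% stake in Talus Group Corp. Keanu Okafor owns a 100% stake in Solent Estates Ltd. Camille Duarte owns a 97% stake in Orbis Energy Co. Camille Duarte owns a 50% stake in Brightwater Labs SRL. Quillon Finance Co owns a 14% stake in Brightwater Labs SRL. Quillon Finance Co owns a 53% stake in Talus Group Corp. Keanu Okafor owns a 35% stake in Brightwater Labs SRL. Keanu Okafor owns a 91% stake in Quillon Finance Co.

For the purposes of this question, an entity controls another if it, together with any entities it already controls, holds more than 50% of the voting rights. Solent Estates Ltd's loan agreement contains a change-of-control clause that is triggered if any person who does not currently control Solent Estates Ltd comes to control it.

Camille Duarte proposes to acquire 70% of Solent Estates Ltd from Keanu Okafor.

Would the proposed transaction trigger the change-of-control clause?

The purchase adds only to Camille's holdings (Keanu's stake shrinks), so Camille is the only person who could newly come to control Solent.
Camille holds 97% of Orbis, so Camille controls Orbis.
Neither Camille nor any entity Camille controls holds any voting interest in Solent.
So before the transaction, Camille does not control Solent.
After the purchase, Camille holds 70% of Solent directly, and Keanu's stake falls to 30%.
Camille holds 70% of Solent, so Camille controls Solent.
Camille did not control Solent before and does after, so the clause is triggered.

Yes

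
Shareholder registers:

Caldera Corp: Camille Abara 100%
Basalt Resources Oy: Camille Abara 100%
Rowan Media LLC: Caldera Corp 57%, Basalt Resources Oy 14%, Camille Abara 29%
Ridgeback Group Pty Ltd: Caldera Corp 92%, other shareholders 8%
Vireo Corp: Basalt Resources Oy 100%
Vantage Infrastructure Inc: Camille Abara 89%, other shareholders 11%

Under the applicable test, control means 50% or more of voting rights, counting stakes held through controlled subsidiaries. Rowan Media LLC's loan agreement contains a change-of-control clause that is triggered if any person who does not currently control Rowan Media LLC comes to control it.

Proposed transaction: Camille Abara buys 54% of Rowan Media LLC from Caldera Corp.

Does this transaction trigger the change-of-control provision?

No

The purchase adds only to Camille's holdings (Caldera's stake shrinks), so Camille is the only person who could newly come to control Rowan.
Camille holds 100% of Caldera, so Camille controls Caldera.
Camille holds 100% of Basalt, so Camille controls Basalt.
Caldera and Basalt and Camille together hold 57% + 14% + 29% = 100% of Rowan, so Camille controls Rowan.
So Camille already controls Rowan before the transaction.
After the purchase, Camille's direct stake in Rowan rises to 29% + 54% = 83%, and Caldera's stake falls to 3%.
Camille controlled Rowan already, so this is not a new person acquiring control; every other person's position is unchanged or reduced.
No new person acquires control, so the clause is not triggered.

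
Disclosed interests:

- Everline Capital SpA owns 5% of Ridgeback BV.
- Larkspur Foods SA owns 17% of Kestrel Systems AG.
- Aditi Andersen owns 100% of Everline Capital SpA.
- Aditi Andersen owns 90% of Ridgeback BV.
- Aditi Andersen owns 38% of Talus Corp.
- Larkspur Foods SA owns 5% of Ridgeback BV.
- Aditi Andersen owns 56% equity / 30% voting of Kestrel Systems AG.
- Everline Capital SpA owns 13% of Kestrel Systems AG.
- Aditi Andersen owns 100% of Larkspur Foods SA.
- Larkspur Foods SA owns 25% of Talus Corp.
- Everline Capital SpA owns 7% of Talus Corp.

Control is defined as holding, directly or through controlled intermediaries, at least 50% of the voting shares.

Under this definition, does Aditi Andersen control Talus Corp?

Aditi holds 100% of Everline, so Aditi controls Everline.
Aditi holds 100% of Larkspur, so Aditi controls Larkspur.
Larkspur and Aditi and Everline together hold 25% + 38% + 7% = 70% of Talus, so Aditi controls Talus.

Yes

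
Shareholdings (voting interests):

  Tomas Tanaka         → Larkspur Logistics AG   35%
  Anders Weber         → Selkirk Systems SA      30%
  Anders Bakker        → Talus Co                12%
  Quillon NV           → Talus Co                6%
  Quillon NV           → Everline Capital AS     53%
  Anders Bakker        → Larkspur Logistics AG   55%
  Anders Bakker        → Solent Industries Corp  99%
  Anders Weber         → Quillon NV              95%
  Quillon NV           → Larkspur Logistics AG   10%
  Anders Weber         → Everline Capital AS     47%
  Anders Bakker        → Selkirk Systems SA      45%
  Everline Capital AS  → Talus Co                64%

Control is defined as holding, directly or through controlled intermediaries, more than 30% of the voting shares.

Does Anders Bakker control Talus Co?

Anders Bakker holds 55% of Larkspur, so Anders Bakker controls Larkspur.
Anders Bakker holds 99% of Solent, so Anders Bakker controls Solent.
Anders Bakker holds 45% of Selkirk, so Anders Bakker controls Selkirk.
In Talus, Anders Bakker's side holds only 12%, not > 30%.
So Anders Bakker does not control Talus.

No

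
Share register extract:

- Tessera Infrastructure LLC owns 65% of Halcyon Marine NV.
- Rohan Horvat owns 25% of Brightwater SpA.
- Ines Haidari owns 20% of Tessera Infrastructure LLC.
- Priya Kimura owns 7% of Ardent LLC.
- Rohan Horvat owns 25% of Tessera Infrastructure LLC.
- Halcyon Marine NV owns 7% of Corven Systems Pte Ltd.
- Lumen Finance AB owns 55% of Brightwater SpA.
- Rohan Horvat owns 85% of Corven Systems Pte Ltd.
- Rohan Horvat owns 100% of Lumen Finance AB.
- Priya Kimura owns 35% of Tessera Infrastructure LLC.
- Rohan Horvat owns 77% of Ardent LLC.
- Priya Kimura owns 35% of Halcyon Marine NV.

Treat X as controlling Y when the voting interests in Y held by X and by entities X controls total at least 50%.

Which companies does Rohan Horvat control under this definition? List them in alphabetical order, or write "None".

Ardent LLC, Brightwater SpA, Corven Systems Pte Ltd, Lumen Finance AB

Rohan holds 100% of Lumen, so Rohan controls Lumen.
Lumen and Rohan together hold 55% + 25% = 80% of Brightwater, so Rohan controls Brightwater.
Rohan holds 85% of Corven, so Rohan controls Corven.
Rohan holds 77% of Ardent, so Rohan controls Ardent.
No other company's threshold is met.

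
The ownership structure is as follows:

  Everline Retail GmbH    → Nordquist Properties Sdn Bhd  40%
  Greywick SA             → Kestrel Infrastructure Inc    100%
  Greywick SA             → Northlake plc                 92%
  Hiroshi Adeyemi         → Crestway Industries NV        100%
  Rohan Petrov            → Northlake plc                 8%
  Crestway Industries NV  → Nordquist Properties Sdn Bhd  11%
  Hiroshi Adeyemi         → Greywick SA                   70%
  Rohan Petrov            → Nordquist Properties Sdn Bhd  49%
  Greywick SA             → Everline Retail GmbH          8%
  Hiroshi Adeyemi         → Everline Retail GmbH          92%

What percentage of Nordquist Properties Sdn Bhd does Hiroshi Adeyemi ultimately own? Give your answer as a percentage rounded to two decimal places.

Hiroshi reaches Nordquist along 3 paths.
Via Greywick → Everline: 70% × 8% × 40% = 2.24%.
Via Everline: 92% × 40% = 36.8%.
Via Crestway: 100% × 11% = 11%.
Total: 2.24% + 36.8% + 11% = 50.04%.

50.04%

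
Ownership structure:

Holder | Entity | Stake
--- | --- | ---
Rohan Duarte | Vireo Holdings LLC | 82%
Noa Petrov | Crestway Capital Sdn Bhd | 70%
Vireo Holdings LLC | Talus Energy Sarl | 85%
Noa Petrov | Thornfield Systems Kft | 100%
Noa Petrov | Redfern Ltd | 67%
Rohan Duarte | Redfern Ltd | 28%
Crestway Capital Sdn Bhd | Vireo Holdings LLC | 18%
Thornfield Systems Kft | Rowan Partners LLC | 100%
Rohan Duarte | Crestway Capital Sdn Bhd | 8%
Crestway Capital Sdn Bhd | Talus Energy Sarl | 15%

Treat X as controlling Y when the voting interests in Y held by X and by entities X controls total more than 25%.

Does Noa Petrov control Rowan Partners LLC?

Noa holds 100% of Thornfield, so Noa controls Thornfield.
Thornfield holds 100% of Rowan, so Noa controls Rowan.

Yes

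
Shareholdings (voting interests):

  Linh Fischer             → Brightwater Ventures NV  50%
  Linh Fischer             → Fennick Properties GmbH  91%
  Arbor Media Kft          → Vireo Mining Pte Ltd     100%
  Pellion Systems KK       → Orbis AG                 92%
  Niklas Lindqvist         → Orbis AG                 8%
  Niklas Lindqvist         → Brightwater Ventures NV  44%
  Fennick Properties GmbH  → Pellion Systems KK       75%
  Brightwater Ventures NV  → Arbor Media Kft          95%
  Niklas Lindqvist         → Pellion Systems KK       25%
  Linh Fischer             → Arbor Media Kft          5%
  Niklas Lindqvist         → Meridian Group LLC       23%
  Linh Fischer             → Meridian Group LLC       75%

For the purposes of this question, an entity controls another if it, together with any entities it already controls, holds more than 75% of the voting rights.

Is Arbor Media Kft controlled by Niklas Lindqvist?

No

Niklas's largest direct stake is 44% in Brightwater, which does not meet the threshold, so Niklas controls no company.
Neither Niklas nor any entity Niklas controls holds any voting interest in Arbor.
So Niklas does not control Arbor.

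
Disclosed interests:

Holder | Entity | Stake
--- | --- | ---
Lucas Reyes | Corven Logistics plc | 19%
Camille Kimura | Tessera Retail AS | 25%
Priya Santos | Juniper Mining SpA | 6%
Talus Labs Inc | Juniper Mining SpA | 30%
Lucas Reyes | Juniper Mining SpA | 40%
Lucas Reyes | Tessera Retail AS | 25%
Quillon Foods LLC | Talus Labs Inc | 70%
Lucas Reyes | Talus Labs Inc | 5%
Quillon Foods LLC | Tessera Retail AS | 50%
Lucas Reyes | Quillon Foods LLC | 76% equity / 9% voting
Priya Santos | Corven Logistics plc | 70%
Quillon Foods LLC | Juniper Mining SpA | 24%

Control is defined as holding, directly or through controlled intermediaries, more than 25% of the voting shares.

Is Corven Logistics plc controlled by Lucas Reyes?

No

Lucas holds 40% of Juniper, so Lucas controls Juniper.
In Corven, Lucas's side holds only 19%, not > 25%.
So Lucas does not control Corven.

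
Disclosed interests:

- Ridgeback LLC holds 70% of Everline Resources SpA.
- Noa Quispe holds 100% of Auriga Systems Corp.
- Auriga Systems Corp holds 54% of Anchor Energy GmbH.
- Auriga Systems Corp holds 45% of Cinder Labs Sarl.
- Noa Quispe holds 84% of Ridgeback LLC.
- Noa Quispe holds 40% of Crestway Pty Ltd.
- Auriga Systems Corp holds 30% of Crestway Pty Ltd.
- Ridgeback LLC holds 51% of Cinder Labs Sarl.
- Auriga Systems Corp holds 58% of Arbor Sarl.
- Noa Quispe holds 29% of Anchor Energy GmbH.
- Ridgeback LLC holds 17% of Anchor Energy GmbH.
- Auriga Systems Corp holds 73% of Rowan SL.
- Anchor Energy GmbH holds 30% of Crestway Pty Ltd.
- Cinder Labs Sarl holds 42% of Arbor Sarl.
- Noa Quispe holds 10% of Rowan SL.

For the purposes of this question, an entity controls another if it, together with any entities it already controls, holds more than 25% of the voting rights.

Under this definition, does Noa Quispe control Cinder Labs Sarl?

Yes

Noa holds 100% of Auriga, so Noa controls Auriga.
Noa holds 84% of Ridgeback, so Noa controls Ridgeback.
Ridgeback and Auriga together hold 51% + 45% = 96% of Cinder, so Noa controls Cinder.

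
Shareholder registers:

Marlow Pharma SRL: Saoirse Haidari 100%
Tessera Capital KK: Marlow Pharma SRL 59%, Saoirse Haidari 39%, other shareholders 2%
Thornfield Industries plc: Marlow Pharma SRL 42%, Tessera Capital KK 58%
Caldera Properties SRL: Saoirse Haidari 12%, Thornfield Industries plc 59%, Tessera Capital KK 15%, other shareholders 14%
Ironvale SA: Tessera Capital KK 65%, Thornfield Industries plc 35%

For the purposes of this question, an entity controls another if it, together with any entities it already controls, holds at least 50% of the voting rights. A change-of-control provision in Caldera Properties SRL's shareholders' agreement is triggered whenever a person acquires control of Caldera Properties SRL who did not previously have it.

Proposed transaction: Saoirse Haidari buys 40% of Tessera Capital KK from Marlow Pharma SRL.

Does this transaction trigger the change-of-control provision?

The purchase adds only to Saoirse's holdings (Marlow's stake shrinks), so Saoirse is the only person who could newly come to control Caldera.
Saoirse holds 100% of Marlow, so Saoirse controls Marlow.
Marlow and Saoirse together hold 59% + 39% = 98% of Tessera, so Saoirse controls Tessera.
Marlow and Tessera together hold 42% + 58% = 100% of Thornfield, so Saoirse controls Thornfield.
Saoirse and Thornfield and Tessera together hold 12% + 59% + 15% = 86% of Caldera, so Saoirse controls Caldera.
So Saoirse already controls Caldera before the transaction.
After the purchase, Saoirse's direct stake in Tessera rises to 39% + 40% = 79%, and Marlow's stake falls to 19%.
Saoirse controlled Caldera already, so this is not a new person acquiring control; every other person's position is unchanged or reduced.
No new person acquires control, so the clause is not triggered.

No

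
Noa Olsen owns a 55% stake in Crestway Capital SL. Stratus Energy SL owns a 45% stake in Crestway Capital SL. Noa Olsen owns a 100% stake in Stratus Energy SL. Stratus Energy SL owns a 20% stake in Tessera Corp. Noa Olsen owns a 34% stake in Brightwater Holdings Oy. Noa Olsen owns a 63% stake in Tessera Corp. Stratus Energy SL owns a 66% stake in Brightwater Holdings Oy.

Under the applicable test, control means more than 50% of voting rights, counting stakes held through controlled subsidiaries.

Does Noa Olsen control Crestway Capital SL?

Yes

Noa holds 100% of Stratus, so Noa controls Stratus.
Stratus and Noa together hold 45% + 55% = 100% of Crestway, so Noa controls Crestway.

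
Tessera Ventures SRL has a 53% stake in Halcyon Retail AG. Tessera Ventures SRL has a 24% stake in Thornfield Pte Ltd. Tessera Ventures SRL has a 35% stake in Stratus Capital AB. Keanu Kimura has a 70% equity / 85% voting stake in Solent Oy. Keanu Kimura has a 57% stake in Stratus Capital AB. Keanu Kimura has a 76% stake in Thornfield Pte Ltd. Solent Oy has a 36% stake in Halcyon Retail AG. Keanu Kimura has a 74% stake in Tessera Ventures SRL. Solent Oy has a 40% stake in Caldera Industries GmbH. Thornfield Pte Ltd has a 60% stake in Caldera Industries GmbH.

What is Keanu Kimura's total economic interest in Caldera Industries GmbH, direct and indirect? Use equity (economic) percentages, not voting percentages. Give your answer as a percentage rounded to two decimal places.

Keanu reaches Caldera along 3 paths.
Via Thornfield: 76% × 60% = 45.6%.
Via Tessera → Thornfield: 74% × 24% × 60% = 10.656%.
Via Solent: 70% × 40% = 28%.
Total: 45.6% + 10.656% + 28% = 84.256%.
Rounded: 84.26%.

84.26%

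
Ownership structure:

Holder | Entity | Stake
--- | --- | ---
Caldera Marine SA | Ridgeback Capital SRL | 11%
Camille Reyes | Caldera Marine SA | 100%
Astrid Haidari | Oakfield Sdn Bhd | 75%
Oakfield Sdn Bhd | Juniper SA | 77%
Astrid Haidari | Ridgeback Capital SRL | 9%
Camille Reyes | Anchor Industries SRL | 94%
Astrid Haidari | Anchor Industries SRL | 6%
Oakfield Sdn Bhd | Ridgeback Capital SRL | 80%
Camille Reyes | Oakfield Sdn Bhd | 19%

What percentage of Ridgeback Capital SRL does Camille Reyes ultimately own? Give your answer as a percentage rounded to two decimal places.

26.20%

Camille reaches Ridgeback along 2 paths.
Via Caldera: 100% × 11% = 11%.
Via Oakfield: 19% × 80% = 15.2%.
Total: 11% + 15.2% = 26.2%.
Rounded: 26.20%.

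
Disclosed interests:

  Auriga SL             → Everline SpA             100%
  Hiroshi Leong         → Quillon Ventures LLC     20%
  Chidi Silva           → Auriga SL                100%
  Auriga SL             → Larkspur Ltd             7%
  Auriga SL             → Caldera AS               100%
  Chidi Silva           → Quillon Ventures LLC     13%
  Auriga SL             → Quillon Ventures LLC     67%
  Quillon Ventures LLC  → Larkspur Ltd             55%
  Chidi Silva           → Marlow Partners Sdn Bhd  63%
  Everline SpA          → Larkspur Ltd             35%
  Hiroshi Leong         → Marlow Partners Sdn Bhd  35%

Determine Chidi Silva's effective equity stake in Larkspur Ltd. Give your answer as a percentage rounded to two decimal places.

Chidi reaches Larkspur along 4 paths.
Via Auriga → Quillon: 100% × 67% × 55% = 36.85%.
Via Quillon: 13% × 55% = 7.15%.
Via Auriga: 100% × 7% = 7%.
Via Auriga → Everline: 100% × 100% × 35% = 35%.
Total: 36.85% + 7.15% + 7% + 35% = 86%.
Rounded: 86.00%.

86.00%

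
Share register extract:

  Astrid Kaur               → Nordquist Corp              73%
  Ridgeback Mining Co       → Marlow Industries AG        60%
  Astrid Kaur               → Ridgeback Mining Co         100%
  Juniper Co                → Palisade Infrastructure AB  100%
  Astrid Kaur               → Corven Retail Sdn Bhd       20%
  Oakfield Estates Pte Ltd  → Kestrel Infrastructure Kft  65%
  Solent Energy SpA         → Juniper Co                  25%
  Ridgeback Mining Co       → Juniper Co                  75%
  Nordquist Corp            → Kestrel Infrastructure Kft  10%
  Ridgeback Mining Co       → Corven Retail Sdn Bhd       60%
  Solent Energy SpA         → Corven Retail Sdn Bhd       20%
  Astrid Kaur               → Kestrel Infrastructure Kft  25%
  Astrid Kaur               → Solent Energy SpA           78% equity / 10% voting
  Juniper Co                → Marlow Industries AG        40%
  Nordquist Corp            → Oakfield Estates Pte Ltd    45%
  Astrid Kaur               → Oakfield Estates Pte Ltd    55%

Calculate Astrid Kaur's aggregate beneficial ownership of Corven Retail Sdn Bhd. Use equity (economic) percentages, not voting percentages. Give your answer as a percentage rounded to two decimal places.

95.60%

Astrid reaches Corven along 3 paths.
Via Ridgeback: 100% × 60% = 60%.
Via Solent: 78% × 20% = 15.6%.
Direct stake: 20% = 20%.
Total: 60% + 15.6% + 20% = 95.6%.
Rounded: 95.60%.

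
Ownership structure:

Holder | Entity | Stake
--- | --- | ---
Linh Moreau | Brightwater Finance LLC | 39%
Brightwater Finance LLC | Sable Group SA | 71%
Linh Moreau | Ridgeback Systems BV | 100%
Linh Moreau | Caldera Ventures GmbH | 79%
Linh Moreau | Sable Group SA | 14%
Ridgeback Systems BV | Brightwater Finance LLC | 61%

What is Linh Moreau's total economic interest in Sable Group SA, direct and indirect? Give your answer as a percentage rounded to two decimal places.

Linh reaches Sable along 3 paths.
Direct stake: 14% = 14%.
Via Brightwater: 39% × 71% = 27.69%.
Via Ridgeback → Brightwater: 100% × 61% × 71% = 43.31%.
Total: 14% + 27.69% + 43.31% = 85%.
Rounded: 85.00%.

85.00%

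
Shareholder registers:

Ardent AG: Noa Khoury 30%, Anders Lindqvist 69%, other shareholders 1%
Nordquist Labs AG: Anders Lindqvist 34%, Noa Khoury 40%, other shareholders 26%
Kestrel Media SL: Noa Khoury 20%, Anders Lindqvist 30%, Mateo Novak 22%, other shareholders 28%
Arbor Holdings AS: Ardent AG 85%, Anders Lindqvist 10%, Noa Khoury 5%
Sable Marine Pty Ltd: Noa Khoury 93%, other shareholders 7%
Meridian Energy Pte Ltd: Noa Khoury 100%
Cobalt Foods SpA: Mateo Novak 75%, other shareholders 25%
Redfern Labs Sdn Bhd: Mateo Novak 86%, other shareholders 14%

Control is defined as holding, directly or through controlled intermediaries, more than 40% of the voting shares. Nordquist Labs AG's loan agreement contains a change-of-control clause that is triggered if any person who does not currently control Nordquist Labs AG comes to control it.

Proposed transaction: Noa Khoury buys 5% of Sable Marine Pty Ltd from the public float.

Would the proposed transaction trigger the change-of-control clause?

No

The purchase changes only Noa's holdings, so Noa is the only person who could newly come to control Nordquist.
Noa holds 93% of Sable, so Noa controls Sable.
Noa holds 100% of Meridian, so Noa controls Meridian.
In Nordquist, Noa's side holds only 40%, not > 40%.
So before the transaction, Noa does not control Nordquist.
After the purchase, Noa's direct stake in Sable rises to 93% + 5% = 98%.
Noa holds 98% of Sable, so Noa controls Sable.
After the transaction, Noa's side holds 40% of Nordquist, not > 40%, so Noa still does not control Nordquist.
No new person acquires control, so the clause is not triggered.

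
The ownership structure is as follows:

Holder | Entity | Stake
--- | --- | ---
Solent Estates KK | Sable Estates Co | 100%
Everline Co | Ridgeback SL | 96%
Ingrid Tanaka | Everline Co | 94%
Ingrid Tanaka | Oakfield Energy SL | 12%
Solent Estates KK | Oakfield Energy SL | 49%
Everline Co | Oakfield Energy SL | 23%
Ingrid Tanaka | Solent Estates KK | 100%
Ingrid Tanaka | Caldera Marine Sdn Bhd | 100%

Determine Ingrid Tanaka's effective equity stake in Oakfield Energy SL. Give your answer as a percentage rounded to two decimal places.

82.62%

Ingrid reaches Oakfield along 3 paths.
Via Everline: 94% × 23% = 21.62%.
Via Solent: 100% × 49% = 49%.
Direct stake: 12% = 12%.
Total: 21.62% + 49% + 12% = 82.62%.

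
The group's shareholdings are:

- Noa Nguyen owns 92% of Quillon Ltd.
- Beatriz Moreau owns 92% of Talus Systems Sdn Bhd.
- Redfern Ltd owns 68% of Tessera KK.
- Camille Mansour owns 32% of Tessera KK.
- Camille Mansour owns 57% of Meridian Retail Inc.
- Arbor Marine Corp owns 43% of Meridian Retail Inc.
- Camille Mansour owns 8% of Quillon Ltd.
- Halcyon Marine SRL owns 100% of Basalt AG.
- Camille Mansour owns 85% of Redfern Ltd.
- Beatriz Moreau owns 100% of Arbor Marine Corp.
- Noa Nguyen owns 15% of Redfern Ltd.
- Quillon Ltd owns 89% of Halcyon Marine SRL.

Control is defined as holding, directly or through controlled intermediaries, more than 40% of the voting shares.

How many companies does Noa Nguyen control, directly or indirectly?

3

Noa holds 92% of Quillon, so Noa controls Quillon.
Quillon holds 89% of Halcyon, so Noa controls Halcyon.
Halcyon holds 100% of Basalt, so Noa controls Basalt.
No other company's threshold is met.
Noa controls 3 companies.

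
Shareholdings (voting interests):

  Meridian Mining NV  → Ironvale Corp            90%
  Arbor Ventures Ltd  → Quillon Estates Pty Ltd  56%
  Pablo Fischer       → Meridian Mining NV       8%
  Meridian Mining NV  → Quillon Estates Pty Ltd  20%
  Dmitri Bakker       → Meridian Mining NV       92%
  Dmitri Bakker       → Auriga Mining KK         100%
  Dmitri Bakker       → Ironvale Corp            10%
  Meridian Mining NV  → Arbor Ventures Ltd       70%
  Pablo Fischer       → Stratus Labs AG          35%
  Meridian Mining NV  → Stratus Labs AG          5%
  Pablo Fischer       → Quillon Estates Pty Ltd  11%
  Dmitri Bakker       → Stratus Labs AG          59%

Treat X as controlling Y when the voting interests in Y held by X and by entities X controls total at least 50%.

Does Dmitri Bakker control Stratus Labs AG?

Dmitri holds 92% of Meridian, so Dmitri controls Meridian.
Dmitri and Meridian together hold 59% + 5% = 64% of Stratus, so Dmitri controls Stratus.

Yes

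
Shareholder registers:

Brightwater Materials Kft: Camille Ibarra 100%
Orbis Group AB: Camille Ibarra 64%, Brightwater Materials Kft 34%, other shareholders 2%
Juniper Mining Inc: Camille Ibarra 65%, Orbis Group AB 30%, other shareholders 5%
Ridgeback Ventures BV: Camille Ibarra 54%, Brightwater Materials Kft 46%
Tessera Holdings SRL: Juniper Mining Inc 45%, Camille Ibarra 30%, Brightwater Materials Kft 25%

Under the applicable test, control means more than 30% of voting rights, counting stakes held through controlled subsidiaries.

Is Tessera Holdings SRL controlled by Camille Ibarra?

Camille holds 100% of Brightwater, so Camille controls Brightwater.
Camille and Brightwater together hold 64% + 34% = 98% of Orbis, so Camille controls Orbis.
Camille and Orbis together hold 65% + 30% = 95% of Juniper, so Camille controls Juniper.
Juniper and Camille and Brightwater together hold 45% + 30% + 25% = 100% of Tessera, so Camille controls Tessera.

Yes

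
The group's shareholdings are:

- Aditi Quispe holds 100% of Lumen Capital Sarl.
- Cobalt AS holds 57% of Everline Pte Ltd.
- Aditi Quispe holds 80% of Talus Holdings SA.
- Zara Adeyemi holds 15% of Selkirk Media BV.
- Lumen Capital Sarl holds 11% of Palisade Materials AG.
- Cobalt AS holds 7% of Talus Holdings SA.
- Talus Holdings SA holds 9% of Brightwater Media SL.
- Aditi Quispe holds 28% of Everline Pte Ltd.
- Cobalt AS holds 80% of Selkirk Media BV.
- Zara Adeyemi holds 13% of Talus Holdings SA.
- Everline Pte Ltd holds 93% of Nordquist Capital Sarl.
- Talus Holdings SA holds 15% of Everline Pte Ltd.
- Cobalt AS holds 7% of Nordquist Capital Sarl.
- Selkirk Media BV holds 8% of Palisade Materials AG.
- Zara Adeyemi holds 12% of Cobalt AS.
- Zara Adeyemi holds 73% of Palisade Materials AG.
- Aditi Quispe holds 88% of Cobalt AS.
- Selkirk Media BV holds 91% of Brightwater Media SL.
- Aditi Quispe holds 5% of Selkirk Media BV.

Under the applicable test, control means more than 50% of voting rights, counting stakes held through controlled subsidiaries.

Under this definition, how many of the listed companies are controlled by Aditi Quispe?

Aditi holds 88% of Cobalt, so Aditi controls Cobalt.
Cobalt and Aditi together hold 7% + 80% = 87% of Talus, so Aditi controls Talus.
Aditi holds 100% of Lumen, so Aditi controls Lumen.
Aditi and Cobalt together hold 5% + 80% = 85% of Selkirk, so Aditi controls Selkirk.
Cobalt and Talus and Aditi together hold 57% + 15% + 28% = 100% of Everline, so Aditi controls Everline.
Talus and Selkirk together hold 9% + 91% = 100% of Brightwater, so Aditi controls Brightwater.
Everline and Cobalt together hold 93% + 7% = 100% of Nordquist, so Aditi controls Nordquist.
No other company's threshold is met.
Aditi controls 7 companies.

7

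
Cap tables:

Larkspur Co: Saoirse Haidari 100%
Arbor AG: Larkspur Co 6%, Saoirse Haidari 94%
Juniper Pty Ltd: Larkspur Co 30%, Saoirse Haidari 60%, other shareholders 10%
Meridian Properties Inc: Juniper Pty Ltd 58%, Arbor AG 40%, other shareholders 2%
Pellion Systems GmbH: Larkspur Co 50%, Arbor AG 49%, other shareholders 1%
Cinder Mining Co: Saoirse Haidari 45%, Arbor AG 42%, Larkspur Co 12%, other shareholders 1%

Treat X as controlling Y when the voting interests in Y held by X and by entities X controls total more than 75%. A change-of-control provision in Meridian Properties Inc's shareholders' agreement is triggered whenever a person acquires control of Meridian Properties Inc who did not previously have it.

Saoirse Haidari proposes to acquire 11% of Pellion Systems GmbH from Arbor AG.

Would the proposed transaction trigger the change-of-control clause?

The purchase adds only to Saoirse's holdings (Arbor's stake shrinks), so Saoirse is the only person who could newly come to control Meridian.
Saoirse holds 100% of Larkspur, so Saoirse controls Larkspur.
Larkspur and Saoirse together hold 6% + 94% = 100% of Arbor, so Saoirse controls Arbor.
Larkspur and Saoirse together hold 30% + 60% = 90% of Juniper, so Saoirse controls Juniper.
Juniper and Arbor together hold 58% + 40% = 98% of Meridian, so Saoirse controls Meridian.
So Saoirse already controls Meridian before the transaction.
After the purchase, Saoirse holds 11% of Pellion directly, and Arbor's stake falls to 38%.
Saoirse controlled Meridian already, so this is not a new person acquiring control; every other person's position is unchanged or reduced.
No new person acquires control, so the clause is not triggered.

No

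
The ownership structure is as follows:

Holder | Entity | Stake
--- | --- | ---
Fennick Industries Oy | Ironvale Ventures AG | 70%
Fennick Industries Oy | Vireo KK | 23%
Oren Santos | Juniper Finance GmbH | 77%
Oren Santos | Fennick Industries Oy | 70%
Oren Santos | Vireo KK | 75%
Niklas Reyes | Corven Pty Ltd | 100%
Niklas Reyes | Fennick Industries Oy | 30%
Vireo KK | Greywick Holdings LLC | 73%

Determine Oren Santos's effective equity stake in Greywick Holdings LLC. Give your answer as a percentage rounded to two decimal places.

66.50%

Oren reaches Greywick along 2 paths.
Via Fennick → Vireo: 70% × 23% × 73% = 11.753%.
Via Vireo: 75% × 73% = 54.75%.
Total: 11.753% + 54.75% = 66.503%.
Rounded: 66.50%.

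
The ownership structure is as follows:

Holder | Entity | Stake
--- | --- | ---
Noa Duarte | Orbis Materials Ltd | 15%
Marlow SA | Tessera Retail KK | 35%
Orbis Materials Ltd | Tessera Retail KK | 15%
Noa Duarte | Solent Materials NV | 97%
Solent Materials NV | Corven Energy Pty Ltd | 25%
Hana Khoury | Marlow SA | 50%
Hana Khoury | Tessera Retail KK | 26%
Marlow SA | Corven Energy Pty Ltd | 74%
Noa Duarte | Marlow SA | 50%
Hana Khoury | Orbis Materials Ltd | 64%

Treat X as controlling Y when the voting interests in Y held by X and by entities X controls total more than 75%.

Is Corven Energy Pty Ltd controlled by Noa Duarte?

Noa holds 97% of Solent, so Noa controls Solent.
In Corven, Noa's side holds only 25%, not > 75%.
So Noa does not control Corven.

No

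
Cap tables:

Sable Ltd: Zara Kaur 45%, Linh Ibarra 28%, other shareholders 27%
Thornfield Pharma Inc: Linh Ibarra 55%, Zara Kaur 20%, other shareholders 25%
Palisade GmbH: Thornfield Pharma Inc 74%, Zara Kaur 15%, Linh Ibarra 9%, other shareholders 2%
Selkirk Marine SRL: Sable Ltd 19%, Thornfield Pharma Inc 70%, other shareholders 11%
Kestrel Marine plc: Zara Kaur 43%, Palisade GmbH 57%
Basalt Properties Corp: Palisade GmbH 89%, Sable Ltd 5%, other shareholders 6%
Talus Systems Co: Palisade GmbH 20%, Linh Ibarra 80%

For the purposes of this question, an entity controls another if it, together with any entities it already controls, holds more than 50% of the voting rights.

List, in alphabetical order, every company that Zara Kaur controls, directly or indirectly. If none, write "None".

None

Zara's largest direct stake is 45% in Sable, which does not meet the threshold.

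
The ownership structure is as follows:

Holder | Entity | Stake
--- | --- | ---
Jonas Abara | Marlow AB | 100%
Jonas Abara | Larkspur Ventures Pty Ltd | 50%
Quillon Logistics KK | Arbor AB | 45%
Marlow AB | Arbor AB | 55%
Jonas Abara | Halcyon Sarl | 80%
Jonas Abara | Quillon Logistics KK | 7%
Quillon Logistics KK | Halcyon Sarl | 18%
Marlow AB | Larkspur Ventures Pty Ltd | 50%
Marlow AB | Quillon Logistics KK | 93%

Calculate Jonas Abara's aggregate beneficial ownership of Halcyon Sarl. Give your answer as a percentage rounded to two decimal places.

Jonas reaches Halcyon along 3 paths.
Direct stake: 80% = 80%.
Via Quillon: 7% × 18% = 1.26%.
Via Marlow → Quillon: 100% × 93% × 18% = 16.74%.
Total: 80% + 1.26% + 16.74% = 98%.
Rounded: 98.00%.

98.00%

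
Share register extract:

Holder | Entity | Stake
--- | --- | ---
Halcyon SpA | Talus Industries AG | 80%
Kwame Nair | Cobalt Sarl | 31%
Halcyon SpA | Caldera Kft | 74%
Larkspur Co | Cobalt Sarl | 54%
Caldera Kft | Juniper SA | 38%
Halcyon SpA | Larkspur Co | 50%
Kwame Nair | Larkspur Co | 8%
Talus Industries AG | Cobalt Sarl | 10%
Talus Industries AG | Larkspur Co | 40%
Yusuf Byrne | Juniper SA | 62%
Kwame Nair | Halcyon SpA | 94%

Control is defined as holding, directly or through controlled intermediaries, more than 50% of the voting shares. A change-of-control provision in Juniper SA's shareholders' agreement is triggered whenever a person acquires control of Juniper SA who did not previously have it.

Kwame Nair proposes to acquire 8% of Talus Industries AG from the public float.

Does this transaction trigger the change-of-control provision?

No

The purchase changes only Kwame's holdings, so Kwame is the only person who could newly come to control Juniper.
Kwame holds 94% of Halcyon, so Kwame controls Halcyon.
Halcyon holds 80% of Talus, so Kwame controls Talus.
Halcyon holds 74% of Caldera, so Kwame controls Caldera.
Kwame and Halcyon and Talus together hold 8% + 50% + 40% = 98% of Larkspur, so Kwame controls Larkspur.
Larkspur and Talus and Kwame together hold 54% + 10% + 31% = 95% of Cobalt, so Kwame controls Cobalt.
In Juniper, Kwame's side holds only 38%, not > 50%.
So before the transaction, Kwame does not control Juniper.
After the purchase, Kwame holds 8% of Talus directly.
Halcyon and Kwame together hold 80% + 8% = 88% of Talus, so Kwame controls Talus.
After the transaction, Kwame's side holds 38% of Juniper, not > 50%, so Kwame still does not control Juniper.
No new person acquires control, so the clause is not triggered.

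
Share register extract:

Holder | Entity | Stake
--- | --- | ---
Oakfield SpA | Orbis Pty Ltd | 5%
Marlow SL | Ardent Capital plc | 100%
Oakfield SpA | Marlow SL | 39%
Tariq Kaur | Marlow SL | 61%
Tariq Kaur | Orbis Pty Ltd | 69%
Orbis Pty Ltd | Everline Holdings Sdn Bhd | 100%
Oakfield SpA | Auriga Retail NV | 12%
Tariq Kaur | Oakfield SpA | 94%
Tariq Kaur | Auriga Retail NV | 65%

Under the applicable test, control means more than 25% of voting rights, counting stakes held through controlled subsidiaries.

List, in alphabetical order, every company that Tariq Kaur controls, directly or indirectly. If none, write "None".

Ardent Capital plc, Auriga Retail NV, Everline Holdings Sdn Bhd, Marlow SL, Oakfield SpA, Orbis Pty Ltd

Tariq holds 94% of Oakfield, so Tariq controls Oakfield.
Oakfield and Tariq together hold 12% + 65% = 77% of Auriga, so Tariq controls Auriga.
Tariq and Oakfield together hold 69% + 5% = 74% of Orbis, so Tariq controls Orbis.
Tariq and Oakfield together hold 61% + 39% = 100% of Marlow, so Tariq controls Marlow.
Marlow holds 100% of Ardent, so Tariq controls Ardent.
Orbis holds 100% of Everline, so Tariq controls Everline.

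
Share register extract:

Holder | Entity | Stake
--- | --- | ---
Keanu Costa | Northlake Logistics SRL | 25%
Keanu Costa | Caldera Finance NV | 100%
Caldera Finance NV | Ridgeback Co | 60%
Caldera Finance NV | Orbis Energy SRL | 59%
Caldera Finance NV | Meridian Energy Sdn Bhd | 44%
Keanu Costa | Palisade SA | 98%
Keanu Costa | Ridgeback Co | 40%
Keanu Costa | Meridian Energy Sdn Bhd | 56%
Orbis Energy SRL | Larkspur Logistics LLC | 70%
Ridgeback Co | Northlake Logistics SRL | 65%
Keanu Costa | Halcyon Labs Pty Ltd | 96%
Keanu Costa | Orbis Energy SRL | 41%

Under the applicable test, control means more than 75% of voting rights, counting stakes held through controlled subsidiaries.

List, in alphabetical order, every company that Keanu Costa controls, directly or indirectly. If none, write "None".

Keanu holds 96% of Halcyon, so Keanu controls Halcyon.
Keanu holds 100% of Caldera, so Keanu controls Caldera.
Keanu holds 98% of Palisade, so Keanu controls Palisade.
Keanu and Caldera together hold 40% + 60% = 100% of Ridgeback, so Keanu controls Ridgeback.
Keanu and Caldera together hold 41% + 59% = 100% of Orbis, so Keanu controls Orbis.
Caldera and Keanu together hold 44% + 56% = 100% of Meridian, so Keanu controls Meridian.
Keanu and Ridgeback together hold 25% + 65% = 90% of Northlake, so Keanu controls Northlake.
No other company's threshold is met.

Caldera Finance NV, Halcyon Labs Pty Ltd, Meridian Energy Sdn Bhd, Northlake Logistics SRL, Orbis Energy SRL, Palisade SA, Ridgeback Co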